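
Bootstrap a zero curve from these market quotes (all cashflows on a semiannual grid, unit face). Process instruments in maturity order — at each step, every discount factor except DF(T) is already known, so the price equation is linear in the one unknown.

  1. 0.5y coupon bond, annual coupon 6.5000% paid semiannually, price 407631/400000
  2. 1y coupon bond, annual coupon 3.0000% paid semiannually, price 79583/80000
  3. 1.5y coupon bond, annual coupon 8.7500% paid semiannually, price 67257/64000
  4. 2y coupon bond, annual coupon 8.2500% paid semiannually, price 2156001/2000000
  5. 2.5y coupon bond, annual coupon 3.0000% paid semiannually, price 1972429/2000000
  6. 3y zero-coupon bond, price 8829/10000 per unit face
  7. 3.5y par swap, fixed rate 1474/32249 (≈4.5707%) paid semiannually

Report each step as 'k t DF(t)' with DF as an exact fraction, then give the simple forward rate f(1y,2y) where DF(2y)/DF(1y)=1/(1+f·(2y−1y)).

step 1 [0.5y] bond c/2=13/400: DF=(407631/400000 − 13/400·(0))/(1+13/400) = 987/1000 ≈ 0.987000
step 2 [1y] bond c/2=3/200: DF=(79583/80000 − 3/200·(0.987000))/(1+3/200) = 1931/2000 ≈ 0.965500
step 3 [1.5y] bond c/2=7/160: DF=(67257/64000 − 7/160·(0.987000+0.965500))/(1+7/160) = 37/40 ≈ 0.925000
step 4 [2y] bond c/2=33/800: DF=(2156001/2000000 − 33/800·(0.987000+0.965500+0.925000))/(1+33/800) = 9213/10000 ≈ 0.921300
step 5 [2.5y] bond c/2=3/200: DF=(1972429/2000000 − 3/200·(0.987000+0.965500+0.925000+0.921300))/(1+3/200) = 1831/2000 ≈ 0.915500
step 6 [3y] zero: DF = P = 8829/10000 ≈ 0.882900
step 7 [3.5y] swap r/2=737/32249: DF=(1 − 737/32249·(0.987000+0.965500+0.925000+0.921300+0.915500+0.882900))/(1+737/32249) = 4263/5000 ≈ 0.852600

1 1/2 987/1000
2 1 1931/2000
3 3/2 37/40
4 2 9213/10000
5 5/2 1831/2000
6 3 8829/10000
7 7/2 4263/5000
f(1y,2y) = ((1931/2000)/(9213/10000) − 1)/(1) = 442/9213 ≈ 4.7976%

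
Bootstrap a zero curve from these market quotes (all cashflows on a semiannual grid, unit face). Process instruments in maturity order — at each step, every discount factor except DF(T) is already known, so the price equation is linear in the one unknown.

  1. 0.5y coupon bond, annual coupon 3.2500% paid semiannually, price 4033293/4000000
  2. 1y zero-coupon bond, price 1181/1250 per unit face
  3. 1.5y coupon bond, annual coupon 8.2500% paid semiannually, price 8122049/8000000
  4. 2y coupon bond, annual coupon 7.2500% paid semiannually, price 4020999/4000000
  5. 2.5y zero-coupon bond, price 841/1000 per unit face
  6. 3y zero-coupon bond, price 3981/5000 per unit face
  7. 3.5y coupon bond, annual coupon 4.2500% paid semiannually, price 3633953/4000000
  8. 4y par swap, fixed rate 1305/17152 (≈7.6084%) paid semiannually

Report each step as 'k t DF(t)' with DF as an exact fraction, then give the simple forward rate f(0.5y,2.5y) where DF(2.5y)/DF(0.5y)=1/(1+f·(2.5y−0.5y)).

1 1/2 4961/5000
2 1 1181/1250
3 3/2 8983/10000
4 2 8709/10000
5 5/2 841/1000
6 3 3981/5000
7 7/2 973/1250
8 4 739/1000
f(0.5y,2.5y) = ((4961/5000)/(841/1000) − 1)/(2) = 378/4205 ≈ 8.9893%

step 1 [0.5y] bond c/2=13/800: DF=(4033293/4000000 − 13/800·(0))/(1+13/800) = 4961/5000 ≈ 0.992200
step 2 [1y] zero: DF = P = 1181/1250 ≈ 0.944800
step 3 [1.5y] bond c/2=33/800: DF=(8122049/8000000 − 33/800·(0.992200+0.944800))/(1+33/800) = 8983/10000 ≈ 0.898300
step 4 [2y] bond c/2=29/800: DF=(4020999/4000000 − 29/800·(0.992200+0.944800+0.898300))/(1+29/800) = 8709/10000 ≈ 0.870900
step 5 [2.5y] zero: DF = P = 841/1000 ≈ 0.841000
step 6 [3y] zero: DF = P = 3981/5000 ≈ 0.796200
step 7 [3.5y] bond c/2=17/800: DF=(3633953/4000000 − 17/800·(0.992200+0.944800+0.898300+0.870900+0.841000+0.796200))/(1+17/800) = 973/1250 ≈ 0.778400
step 8 [4y] swap r/2=1305/34304: DF=(1 − 1305/34304·(0.992200+0.944800+0.898300+0.870900+0.841000+0.796200+0.778400))/(1+1305/34304) = 739/1000 ≈ 0.739000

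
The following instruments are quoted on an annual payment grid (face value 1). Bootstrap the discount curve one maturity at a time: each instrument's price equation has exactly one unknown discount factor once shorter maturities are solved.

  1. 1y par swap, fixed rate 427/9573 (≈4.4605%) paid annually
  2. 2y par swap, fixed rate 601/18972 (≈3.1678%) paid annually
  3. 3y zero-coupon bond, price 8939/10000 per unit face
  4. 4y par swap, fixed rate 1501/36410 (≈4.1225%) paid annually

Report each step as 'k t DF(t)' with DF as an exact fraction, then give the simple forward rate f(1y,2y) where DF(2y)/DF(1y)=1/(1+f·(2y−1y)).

1 1 9573/10000
2 2 9399/10000
3 3 8939/10000
4 4 8499/10000
f(1y,2y) = ((9573/10000)/(9399/10000) − 1)/(1) = 58/3133 ≈ 1.8513%

step 1 [1y] swap r/1=427/9573: DF=(1 − 427/9573·(0))/(1+427/9573) = 9573/10000 ≈ 0.957300
step 2 [2y] swap r/1=601/18972: DF=(1 − 601/18972·(0.957300))/(1+601/18972) = 9399/10000 ≈ 0.939900
step 3 [3y] zero: DF = P = 8939/10000 ≈ 0.893900
step 4 [4y] swap r/1=1501/36410: DF=(1 − 1501/36410·(0.957300+0.939900+0.893900))/(1+1501/36410) = 8499/10000 ≈ 0.849900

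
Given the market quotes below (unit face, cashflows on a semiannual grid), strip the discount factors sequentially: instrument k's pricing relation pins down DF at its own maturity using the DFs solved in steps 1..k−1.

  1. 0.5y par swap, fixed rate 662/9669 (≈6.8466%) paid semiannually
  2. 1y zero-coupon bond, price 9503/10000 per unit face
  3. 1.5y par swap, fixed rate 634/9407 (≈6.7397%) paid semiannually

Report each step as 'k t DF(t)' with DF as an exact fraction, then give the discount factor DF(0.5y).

step 1 [0.5y] swap r/2=331/9669: DF=(1 − 331/9669·(0))/(1+331/9669) = 9669/10000 ≈ 0.966900
step 2 [1y] zero: DF = P = 9503/10000 ≈ 0.950300
step 3 [1.5y] swap r/2=317/9407: DF=(1 − 317/9407·(0.966900+0.950300))/(1+317/9407) = 9049/10000 ≈ 0.904900

1 1/2 9669/10000
2 1 9503/10000
3 3/2 9049/10000
DF(0.5y) = 9669/10000 ≈ 0.966900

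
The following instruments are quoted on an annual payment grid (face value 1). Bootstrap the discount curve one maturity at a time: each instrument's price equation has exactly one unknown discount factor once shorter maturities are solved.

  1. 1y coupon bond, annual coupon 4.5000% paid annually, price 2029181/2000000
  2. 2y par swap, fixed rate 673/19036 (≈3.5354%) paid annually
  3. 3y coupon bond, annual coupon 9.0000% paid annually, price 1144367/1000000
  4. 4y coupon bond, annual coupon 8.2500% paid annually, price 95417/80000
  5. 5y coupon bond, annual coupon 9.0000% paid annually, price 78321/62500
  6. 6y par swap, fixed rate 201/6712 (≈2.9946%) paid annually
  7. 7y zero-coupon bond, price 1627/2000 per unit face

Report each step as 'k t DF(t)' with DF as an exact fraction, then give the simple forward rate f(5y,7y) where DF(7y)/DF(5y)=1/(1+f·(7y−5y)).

1 1 9709/10000
2 2 9327/10000
3 3 8927/10000
4 4 8887/10000
5 5 4227/5000
6 6 1049/1250
7 7 1627/2000
f(5y,7y) = ((4227/5000)/(1627/2000) − 1)/(2) = 319/16270 ≈ 1.9607%

step 1 [1y] bond c/1=9/200: DF=(2029181/2000000 − 9/200·(0))/(1+9/200) = 9709/10000 ≈ 0.970900
step 2 [2y] swap r/1=673/19036: DF=(1 − 673/19036·(0.970900))/(1+673/19036) = 9327/10000 ≈ 0.932700
step 3 [3y] bond c/1=9/100: DF=(1144367/1000000 − 9/100·(0.970900+0.932700))/(1+9/100) = 8927/10000 ≈ 0.892700
step 4 [4y] bond c/1=33/400: DF=(95417/80000 − 33/400·(0.970900+0.932700+0.892700))/(1+33/400) = 8887/10000 ≈ 0.888700
step 5 [5y] bond c/1=9/100: DF=(78321/62500 − 9/100·(0.970900+0.932700+0.892700+0.888700))/(1+9/100) = 4227/5000 ≈ 0.845400
step 6 [6y] swap r/1=201/6712: DF=(1 − 201/6712·(0.970900+0.932700+0.892700+0.888700+0.845400))/(1+201/6712) = 1049/1250 ≈ 0.839200
step 7 [7y] zero: DF = P = 1627/2000 ≈ 0.813500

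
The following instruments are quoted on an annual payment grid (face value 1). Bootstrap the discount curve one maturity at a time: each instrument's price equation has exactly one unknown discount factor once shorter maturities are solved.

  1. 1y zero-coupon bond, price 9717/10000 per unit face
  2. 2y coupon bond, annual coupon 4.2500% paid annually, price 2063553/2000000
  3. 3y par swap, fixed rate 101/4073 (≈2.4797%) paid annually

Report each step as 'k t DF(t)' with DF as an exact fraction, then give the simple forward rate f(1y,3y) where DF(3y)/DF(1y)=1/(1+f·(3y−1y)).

1 1 9717/10000
2 2 9501/10000
3 3 9293/10000
f(1y,3y) = ((9717/10000)/(9293/10000) − 1)/(2) = 212/9293 ≈ 2.2813%

step 1 [1y] zero: DF = P = 9717/10000 ≈ 0.971700
step 2 [2y] bond c/1=17/400: DF=(2063553/2000000 − 17/400·(0.971700))/(1+17/400) = 9501/10000 ≈ 0.950100
step 3 [3y] swap r/1=101/4073: DF=(1 − 101/4073·(0.971700+0.950100))/(1+101/4073) = 9293/10000 ≈ 0.929300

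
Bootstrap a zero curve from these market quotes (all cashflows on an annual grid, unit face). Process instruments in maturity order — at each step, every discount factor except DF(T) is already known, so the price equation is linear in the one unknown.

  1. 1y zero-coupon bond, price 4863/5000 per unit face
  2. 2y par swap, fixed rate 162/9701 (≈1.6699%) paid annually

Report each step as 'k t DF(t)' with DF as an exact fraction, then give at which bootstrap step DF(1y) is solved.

step 1 [1y] zero: DF = P = 4863/5000 ≈ 0.972600
step 2 [2y] swap r/1=162/9701: DF=(1 − 162/9701·(0.972600))/(1+162/9701) = 2419/2500 ≈ 0.967600

1 1 4863/5000
2 2 2419/2500
DF(1y) is solved at step 1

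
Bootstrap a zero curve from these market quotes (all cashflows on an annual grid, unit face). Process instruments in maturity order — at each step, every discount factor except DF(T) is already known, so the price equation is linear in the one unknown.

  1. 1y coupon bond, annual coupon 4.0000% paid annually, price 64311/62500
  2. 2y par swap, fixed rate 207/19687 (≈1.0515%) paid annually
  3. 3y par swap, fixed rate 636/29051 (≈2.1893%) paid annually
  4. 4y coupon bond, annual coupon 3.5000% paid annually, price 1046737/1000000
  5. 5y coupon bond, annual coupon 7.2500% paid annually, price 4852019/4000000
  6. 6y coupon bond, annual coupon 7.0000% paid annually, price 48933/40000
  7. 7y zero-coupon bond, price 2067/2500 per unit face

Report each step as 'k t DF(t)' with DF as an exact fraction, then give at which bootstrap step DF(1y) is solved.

step 1 [1y] bond c/1=1/25: DF=(64311/62500 − 1/25·(0))/(1+1/25) = 4947/5000 ≈ 0.989400
step 2 [2y] swap r/1=207/19687: DF=(1 − 207/19687·(0.989400))/(1+207/19687) = 9793/10000 ≈ 0.979300
step 3 [3y] swap r/1=636/29051: DF=(1 − 636/29051·(0.989400+0.979300))/(1+636/29051) = 2341/2500 ≈ 0.936400
step 4 [4y] bond c/1=7/200: DF=(1046737/1000000 − 7/200·(0.989400+0.979300+0.936400))/(1+7/200) = 9131/10000 ≈ 0.913100
step 5 [5y] bond c/1=29/400: DF=(4852019/4000000 − 29/400·(0.989400+0.979300+0.936400+0.913100))/(1+29/400) = 8729/10000 ≈ 0.872900
step 6 [6y] bond c/1=7/100: DF=(48933/40000 − 7/100·(0.989400+0.979300+0.936400+0.913100+0.872900))/(1+7/100) = 2091/2500 ≈ 0.836400
step 7 [7y] zero: DF = P = 2067/2500 ≈ 0.826800

1 1 4947/5000
2 2 9793/10000
3 3 2341/2500
4 4 9131/10000
5 5 8729/10000
6 6 2091/2500
7 7 2067/2500
DF(1y) is solved at step 1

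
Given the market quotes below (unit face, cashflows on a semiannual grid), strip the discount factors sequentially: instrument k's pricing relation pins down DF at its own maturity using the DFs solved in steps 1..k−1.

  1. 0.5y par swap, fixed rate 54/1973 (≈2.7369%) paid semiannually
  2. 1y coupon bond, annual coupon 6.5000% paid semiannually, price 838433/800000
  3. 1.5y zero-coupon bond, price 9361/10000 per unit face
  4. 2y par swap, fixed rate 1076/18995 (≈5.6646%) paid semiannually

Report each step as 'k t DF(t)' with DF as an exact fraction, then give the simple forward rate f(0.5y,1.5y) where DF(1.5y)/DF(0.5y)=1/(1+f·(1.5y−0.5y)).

1 1/2 1973/2000
2 1 123/125
3 3/2 9361/10000
4 2 2231/2500
f(0.5y,1.5y) = ((1973/2000)/(9361/10000) − 1)/(1) = 504/9361 ≈ 5.3840%

step 1 [0.5y] swap r/2=27/1973: DF=(1 − 27/1973·(0))/(1+27/1973) = 1973/2000 ≈ 0.986500
step 2 [1y] bond c/2=13/400: DF=(838433/800000 − 13/400·(0.986500))/(1+13/400) = 123/125 ≈ 0.984000
step 3 [1.5y] zero: DF = P = 9361/10000 ≈ 0.936100
step 4 [2y] swap r/2=538/18995: DF=(1 − 538/18995·(0.986500+0.984000+0.936100))/(1+538/18995) = 2231/2500 ≈ 0.892400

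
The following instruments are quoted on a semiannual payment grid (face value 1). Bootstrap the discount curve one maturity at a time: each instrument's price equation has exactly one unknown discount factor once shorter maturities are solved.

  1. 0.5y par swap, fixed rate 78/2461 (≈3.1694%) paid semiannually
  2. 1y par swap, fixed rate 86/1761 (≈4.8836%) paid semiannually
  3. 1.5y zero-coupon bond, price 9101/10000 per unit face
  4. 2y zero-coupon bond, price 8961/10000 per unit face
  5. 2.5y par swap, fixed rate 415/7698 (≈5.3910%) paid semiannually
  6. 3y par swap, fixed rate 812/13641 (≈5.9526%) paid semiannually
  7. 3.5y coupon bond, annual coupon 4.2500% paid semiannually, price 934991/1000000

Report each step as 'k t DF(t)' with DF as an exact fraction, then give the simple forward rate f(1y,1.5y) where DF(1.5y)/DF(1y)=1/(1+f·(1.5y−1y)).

step 1 [0.5y] swap r/2=39/2461: DF=(1 − 39/2461·(0))/(1+39/2461) = 2461/2500 ≈ 0.984400
step 2 [1y] swap r/2=43/1761: DF=(1 − 43/1761·(0.984400))/(1+43/1761) = 9527/10000 ≈ 0.952700
step 3 [1.5y] zero: DF = P = 9101/10000 ≈ 0.910100
step 4 [2y] zero: DF = P = 8961/10000 ≈ 0.896100
step 5 [2.5y] swap r/2=415/15396: DF=(1 − 415/15396·(0.984400+0.952700+0.910100+0.896100))/(1+415/15396) = 1751/2000 ≈ 0.875500
step 6 [3y] swap r/2=406/13641: DF=(1 − 406/13641·(0.984400+0.952700+0.910100+0.896100+0.875500))/(1+406/13641) = 1047/1250 ≈ 0.837600
step 7 [3.5y] bond c/2=17/800: DF=(934991/1000000 − 17/800·(0.984400+0.952700+0.910100+0.896100+0.875500+0.837600))/(1+17/800) = 401/500 ≈ 0.802000

1 1/2 2461/2500
2 1 9527/10000
3 3/2 9101/10000
4 2 8961/10000
5 5/2 1751/2000
6 3 1047/1250
7 7/2 401/500
f(1y,1.5y) = ((9527/10000)/(9101/10000) − 1)/(1/2) = 852/9101 ≈ 9.3616%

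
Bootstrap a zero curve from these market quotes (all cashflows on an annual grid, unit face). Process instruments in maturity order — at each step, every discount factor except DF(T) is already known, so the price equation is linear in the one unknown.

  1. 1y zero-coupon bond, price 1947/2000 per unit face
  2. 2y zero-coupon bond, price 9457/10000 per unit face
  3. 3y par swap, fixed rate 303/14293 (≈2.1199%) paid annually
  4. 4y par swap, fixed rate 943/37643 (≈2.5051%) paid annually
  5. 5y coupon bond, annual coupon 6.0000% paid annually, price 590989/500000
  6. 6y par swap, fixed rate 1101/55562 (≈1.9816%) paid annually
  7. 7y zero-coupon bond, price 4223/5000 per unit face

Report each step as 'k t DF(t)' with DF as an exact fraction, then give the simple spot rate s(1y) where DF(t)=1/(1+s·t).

step 1 [1y] zero: DF = P = 1947/2000 ≈ 0.973500
step 2 [2y] zero: DF = P = 9457/10000 ≈ 0.945700
step 3 [3y] swap r/1=303/14293: DF=(1 − 303/14293·(0.973500+0.945700))/(1+303/14293) = 4697/5000 ≈ 0.939400
step 4 [4y] swap r/1=943/37643: DF=(1 − 943/37643·(0.973500+0.945700+0.939400))/(1+943/37643) = 9057/10000 ≈ 0.905700
step 5 [5y] bond c/1=3/50: DF=(590989/500000 − 3/50·(0.973500+0.945700+0.939400+0.905700))/(1+3/50) = 451/500 ≈ 0.902000
step 6 [6y] swap r/1=1101/55562: DF=(1 − 1101/55562·(0.973500+0.945700+0.939400+0.905700+0.902000))/(1+1101/55562) = 8899/10000 ≈ 0.889900
step 7 [7y] zero: DF = P = 4223/5000 ≈ 0.844600

1 1 1947/2000
2 2 9457/10000
3 3 4697/5000
4 4 9057/10000
5 5 451/500
6 6 8899/10000
7 7 4223/5000
s(1y) = (1/(1947/2000) − 1)/(1) = 53/1947 ≈ 2.7221%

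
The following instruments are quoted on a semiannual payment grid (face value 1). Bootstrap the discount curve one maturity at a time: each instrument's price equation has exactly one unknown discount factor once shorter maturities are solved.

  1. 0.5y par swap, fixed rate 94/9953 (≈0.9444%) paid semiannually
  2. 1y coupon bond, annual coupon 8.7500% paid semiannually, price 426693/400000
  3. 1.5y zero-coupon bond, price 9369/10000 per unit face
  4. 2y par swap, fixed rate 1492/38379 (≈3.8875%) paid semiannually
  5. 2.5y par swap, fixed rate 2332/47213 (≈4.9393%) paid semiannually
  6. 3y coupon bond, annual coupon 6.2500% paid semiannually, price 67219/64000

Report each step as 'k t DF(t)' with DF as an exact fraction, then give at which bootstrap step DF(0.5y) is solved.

step 1 [0.5y] swap r/2=47/9953: DF=(1 − 47/9953·(0))/(1+47/9953) = 9953/10000 ≈ 0.995300
step 2 [1y] bond c/2=7/160: DF=(426693/400000 − 7/160·(0.995300))/(1+7/160) = 9803/10000 ≈ 0.980300
step 3 [1.5y] zero: DF = P = 9369/10000 ≈ 0.936900
step 4 [2y] swap r/2=746/38379: DF=(1 − 746/38379·(0.995300+0.980300+0.936900))/(1+746/38379) = 4627/5000 ≈ 0.925400
step 5 [2.5y] swap r/2=1166/47213: DF=(1 − 1166/47213·(0.995300+0.980300+0.936900+0.925400))/(1+1166/47213) = 4417/5000 ≈ 0.883400
step 6 [3y] bond c/2=1/32: DF=(67219/64000 − 1/32·(0.995300+0.980300+0.936900+0.925400+0.883400))/(1+1/32) = 4377/5000 ≈ 0.875400

1 1/2 9953/10000
2 1 9803/10000
3 3/2 9369/10000
4 2 4627/5000
5 5/2 4417/5000
6 3 4377/5000
DF(0.5y) is solved at step 1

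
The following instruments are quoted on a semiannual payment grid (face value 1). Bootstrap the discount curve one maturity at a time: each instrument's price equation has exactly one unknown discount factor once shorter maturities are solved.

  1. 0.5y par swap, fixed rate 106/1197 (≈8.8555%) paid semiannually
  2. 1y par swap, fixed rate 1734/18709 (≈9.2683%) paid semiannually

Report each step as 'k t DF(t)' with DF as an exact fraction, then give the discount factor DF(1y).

step 1 [0.5y] swap r/2=53/1197: DF=(1 − 53/1197·(0))/(1+53/1197) = 1197/1250 ≈ 0.957600
step 2 [1y] swap r/2=867/18709: DF=(1 − 867/18709·(0.957600))/(1+867/18709) = 9133/10000 ≈ 0.913300

1 1/2 1197/1250
2 1 9133/10000
DF(1y) = 9133/10000 ≈ 0.913300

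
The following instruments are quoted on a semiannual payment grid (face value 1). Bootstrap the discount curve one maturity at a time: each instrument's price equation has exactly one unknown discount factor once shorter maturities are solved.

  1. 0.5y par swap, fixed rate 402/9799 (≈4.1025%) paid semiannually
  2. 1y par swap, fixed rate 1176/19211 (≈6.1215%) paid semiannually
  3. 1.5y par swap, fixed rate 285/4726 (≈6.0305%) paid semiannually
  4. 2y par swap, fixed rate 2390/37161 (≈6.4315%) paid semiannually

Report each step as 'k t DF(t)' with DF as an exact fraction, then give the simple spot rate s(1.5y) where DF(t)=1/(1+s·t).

1 1/2 9799/10000
2 1 2353/2500
3 3/2 1829/2000
4 2 1761/2000
s(1.5y) = (1/(1829/2000) − 1)/(3/2) = 114/1829 ≈ 6.2329%

step 1 [0.5y] swap r/2=201/9799: DF=(1 − 201/9799·(0))/(1+201/9799) = 9799/10000 ≈ 0.979900
step 2 [1y] swap r/2=588/19211: DF=(1 − 588/19211·(0.979900))/(1+588/19211) = 2353/2500 ≈ 0.941200
step 3 [1.5y] swap r/2=285/9452: DF=(1 − 285/9452·(0.979900+0.941200))/(1+285/9452) = 1829/2000 ≈ 0.914500
step 4 [2y] swap r/2=1195/37161: DF=(1 − 1195/37161·(0.979900+0.941200+0.914500))/(1+1195/37161) = 1761/2000 ≈ 0.880500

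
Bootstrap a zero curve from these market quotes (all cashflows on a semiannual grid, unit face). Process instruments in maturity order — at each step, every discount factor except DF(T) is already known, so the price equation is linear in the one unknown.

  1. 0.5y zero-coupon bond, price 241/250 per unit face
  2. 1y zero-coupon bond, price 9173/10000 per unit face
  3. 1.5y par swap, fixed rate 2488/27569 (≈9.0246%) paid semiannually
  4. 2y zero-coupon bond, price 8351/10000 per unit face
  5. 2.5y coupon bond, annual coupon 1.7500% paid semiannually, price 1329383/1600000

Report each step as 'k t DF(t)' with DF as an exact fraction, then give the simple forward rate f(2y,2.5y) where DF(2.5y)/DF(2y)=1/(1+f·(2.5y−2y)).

1 1/2 241/250
2 1 9173/10000
3 3/2 2189/2500
4 2 8351/10000
5 5/2 317/400
f(2y,2.5y) = ((8351/10000)/(317/400) − 1)/(1/2) = 852/7925 ≈ 10.7508%

step 1 [0.5y] zero: DF = P = 241/250 ≈ 0.964000
step 2 [1y] zero: DF = P = 9173/10000 ≈ 0.917300
step 3 [1.5y] swap r/2=1244/27569: DF=(1 − 1244/27569·(0.964000+0.917300))/(1+1244/27569) = 2189/2500 ≈ 0.875600
step 4 [2y] zero: DF = P = 8351/10000 ≈ 0.835100
step 5 [2.5y] bond c/2=7/800: DF=(1329383/1600000 − 7/800·(0.964000+0.917300+0.875600+0.835100))/(1+7/800) = 317/400 ≈ 0.792500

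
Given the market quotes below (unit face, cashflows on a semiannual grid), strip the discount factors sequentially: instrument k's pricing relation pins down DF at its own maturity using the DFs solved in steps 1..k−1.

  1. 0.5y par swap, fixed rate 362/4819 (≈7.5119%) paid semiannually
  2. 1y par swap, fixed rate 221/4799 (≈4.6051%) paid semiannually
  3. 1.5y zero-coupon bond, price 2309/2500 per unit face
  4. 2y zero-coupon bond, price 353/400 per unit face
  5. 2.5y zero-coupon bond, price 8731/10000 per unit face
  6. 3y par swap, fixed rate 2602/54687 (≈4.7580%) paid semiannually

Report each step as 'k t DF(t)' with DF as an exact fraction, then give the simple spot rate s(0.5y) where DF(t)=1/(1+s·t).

step 1 [0.5y] swap r/2=181/4819: DF=(1 − 181/4819·(0))/(1+181/4819) = 4819/5000 ≈ 0.963800
step 2 [1y] swap r/2=221/9598: DF=(1 − 221/9598·(0.963800))/(1+221/9598) = 4779/5000 ≈ 0.955800
step 3 [1.5y] zero: DF = P = 2309/2500 ≈ 0.923600
step 4 [2y] zero: DF = P = 353/400 ≈ 0.882500
step 5 [2.5y] zero: DF = P = 8731/10000 ≈ 0.873100
step 6 [3y] swap r/2=1301/54687: DF=(1 − 1301/54687·(0.963800+0.955800+0.923600+0.882500+0.873100))/(1+1301/54687) = 8699/10000 ≈ 0.869900

1 1/2 4819/5000
2 1 4779/5000
3 3/2 2309/2500
4 2 353/400
5 5/2 8731/10000
6 3 8699/10000
s(0.5y) = (1/(4819/5000) − 1)/(1/2) = 362/4819 ≈ 7.5119%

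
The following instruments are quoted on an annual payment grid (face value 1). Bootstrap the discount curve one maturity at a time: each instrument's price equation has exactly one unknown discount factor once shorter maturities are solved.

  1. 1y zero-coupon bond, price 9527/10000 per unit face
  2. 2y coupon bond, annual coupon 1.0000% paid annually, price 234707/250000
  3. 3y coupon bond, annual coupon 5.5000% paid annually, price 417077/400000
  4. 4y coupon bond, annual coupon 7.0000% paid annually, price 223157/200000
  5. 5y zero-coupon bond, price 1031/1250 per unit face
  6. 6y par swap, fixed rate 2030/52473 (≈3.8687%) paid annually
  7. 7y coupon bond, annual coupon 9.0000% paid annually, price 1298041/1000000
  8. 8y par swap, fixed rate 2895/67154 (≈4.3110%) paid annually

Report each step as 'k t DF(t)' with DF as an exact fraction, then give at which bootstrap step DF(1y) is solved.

step 1 [1y] zero: DF = P = 9527/10000 ≈ 0.952700
step 2 [2y] bond c/1=1/100: DF=(234707/250000 − 1/100·(0.952700))/(1+1/100) = 9201/10000 ≈ 0.920100
step 3 [3y] bond c/1=11/200: DF=(417077/400000 − 11/200·(0.952700+0.920100))/(1+11/200) = 8907/10000 ≈ 0.890700
step 4 [4y] bond c/1=7/100: DF=(223157/200000 − 7/100·(0.952700+0.920100+0.890700))/(1+7/100) = 431/500 ≈ 0.862000
step 5 [5y] zero: DF = P = 1031/1250 ≈ 0.824800
step 6 [6y] swap r/1=2030/52473: DF=(1 − 2030/52473·(0.952700+0.920100+0.890700+0.862000+0.824800))/(1+2030/52473) = 797/1000 ≈ 0.797000
step 7 [7y] bond c/1=9/100: DF=(1298041/1000000 − 9/100·(0.952700+0.920100+0.890700+0.862000+0.824800+0.797000))/(1+9/100) = 947/1250 ≈ 0.757600
step 8 [8y] swap r/1=2895/67154: DF=(1 − 2895/67154·(0.952700+0.920100+0.890700+0.862000+0.824800+0.797000+0.757600))/(1+2895/67154) = 1421/2000 ≈ 0.710500

1 1 9527/10000
2 2 9201/10000
3 3 8907/10000
4 4 431/500
5 5 1031/1250
6 6 797/1000
7 7 947/1250
8 8 1421/2000
DF(1y) is solved at step 1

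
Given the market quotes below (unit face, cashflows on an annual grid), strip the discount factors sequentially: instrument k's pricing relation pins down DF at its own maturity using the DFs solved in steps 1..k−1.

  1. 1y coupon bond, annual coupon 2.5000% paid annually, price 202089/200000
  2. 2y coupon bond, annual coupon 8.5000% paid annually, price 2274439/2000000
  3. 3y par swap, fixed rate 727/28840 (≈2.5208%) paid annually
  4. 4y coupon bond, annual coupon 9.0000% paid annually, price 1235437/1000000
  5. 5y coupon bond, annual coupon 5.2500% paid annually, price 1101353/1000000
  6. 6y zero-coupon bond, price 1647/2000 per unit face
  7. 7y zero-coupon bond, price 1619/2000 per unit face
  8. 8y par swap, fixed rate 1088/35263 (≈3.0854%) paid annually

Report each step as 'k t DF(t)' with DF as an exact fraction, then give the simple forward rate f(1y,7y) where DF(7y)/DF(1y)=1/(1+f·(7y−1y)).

step 1 [1y] bond c/1=1/40: DF=(202089/200000 − 1/40·(0))/(1+1/40) = 4929/5000 ≈ 0.985800
step 2 [2y] bond c/1=17/200: DF=(2274439/2000000 − 17/200·(0.985800))/(1+17/200) = 9709/10000 ≈ 0.970900
step 3 [3y] swap r/1=727/28840: DF=(1 − 727/28840·(0.985800+0.970900))/(1+727/28840) = 9273/10000 ≈ 0.927300
step 4 [4y] bond c/1=9/100: DF=(1235437/1000000 − 9/100·(0.985800+0.970900+0.927300))/(1+9/100) = 8953/10000 ≈ 0.895300
step 5 [5y] bond c/1=21/400: DF=(1101353/1000000 − 21/400·(0.985800+0.970900+0.927300+0.895300))/(1+21/400) = 8579/10000 ≈ 0.857900
step 6 [6y] zero: DF = P = 1647/2000 ≈ 0.823500
step 7 [7y] zero: DF = P = 1619/2000 ≈ 0.809500
step 8 [8y] swap r/1=1088/35263: DF=(1 − 1088/35263·(0.985800+0.970900+0.927300+0.895300+0.857900+0.823500+0.809500))/(1+1088/35263) = 489/625 ≈ 0.782400

1 1 4929/5000
2 2 9709/10000
3 3 9273/10000
4 4 8953/10000
5 5 8579/10000
6 6 1647/2000
7 7 1619/2000
8 8 489/625
f(1y,7y) = ((4929/5000)/(1619/2000) − 1)/(6) = 1763/48570 ≈ 3.6298%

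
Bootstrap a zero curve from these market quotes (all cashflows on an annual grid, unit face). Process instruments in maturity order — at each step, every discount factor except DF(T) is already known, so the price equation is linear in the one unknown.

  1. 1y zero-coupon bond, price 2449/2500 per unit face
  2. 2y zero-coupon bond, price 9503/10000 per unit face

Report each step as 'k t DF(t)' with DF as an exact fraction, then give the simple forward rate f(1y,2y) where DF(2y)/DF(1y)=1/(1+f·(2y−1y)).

step 1 [1y] zero: DF = P = 2449/2500 ≈ 0.979600
step 2 [2y] zero: DF = P = 9503/10000 ≈ 0.950300

1 1 2449/2500
2 2 9503/10000
f(1y,2y) = ((2449/2500)/(9503/10000) − 1)/(1) = 293/9503 ≈ 3.0832%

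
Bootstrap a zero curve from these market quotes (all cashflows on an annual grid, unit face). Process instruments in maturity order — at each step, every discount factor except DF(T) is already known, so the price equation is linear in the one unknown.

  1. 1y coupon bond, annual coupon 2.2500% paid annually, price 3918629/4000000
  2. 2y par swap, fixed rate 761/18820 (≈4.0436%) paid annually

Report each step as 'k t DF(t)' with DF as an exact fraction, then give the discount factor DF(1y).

step 1 [1y] bond c/1=9/400: DF=(3918629/4000000 − 9/400·(0))/(1+9/400) = 9581/10000 ≈ 0.958100
step 2 [2y] swap r/1=761/18820: DF=(1 − 761/18820·(0.958100))/(1+761/18820) = 9239/10000 ≈ 0.923900

1 1 9581/10000
2 2 9239/10000
DF(1y) = 9581/10000 ≈ 0.958100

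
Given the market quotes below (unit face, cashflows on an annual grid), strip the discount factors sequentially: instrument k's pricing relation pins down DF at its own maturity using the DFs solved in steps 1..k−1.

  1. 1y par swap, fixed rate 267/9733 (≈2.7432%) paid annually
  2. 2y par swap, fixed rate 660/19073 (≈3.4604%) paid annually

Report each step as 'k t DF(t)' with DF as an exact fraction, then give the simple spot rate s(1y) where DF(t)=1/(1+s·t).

1 1 9733/10000
2 2 467/500
s(1y) = (1/(9733/10000) − 1)/(1) = 267/9733 ≈ 2.7432%

step 1 [1y] swap r/1=267/9733: DF=(1 − 267/9733·(0))/(1+267/9733) = 9733/10000 ≈ 0.973300
step 2 [2y] swap r/1=660/19073: DF=(1 − 660/19073·(0.973300))/(1+660/19073) = 467/500 ≈ 0.934000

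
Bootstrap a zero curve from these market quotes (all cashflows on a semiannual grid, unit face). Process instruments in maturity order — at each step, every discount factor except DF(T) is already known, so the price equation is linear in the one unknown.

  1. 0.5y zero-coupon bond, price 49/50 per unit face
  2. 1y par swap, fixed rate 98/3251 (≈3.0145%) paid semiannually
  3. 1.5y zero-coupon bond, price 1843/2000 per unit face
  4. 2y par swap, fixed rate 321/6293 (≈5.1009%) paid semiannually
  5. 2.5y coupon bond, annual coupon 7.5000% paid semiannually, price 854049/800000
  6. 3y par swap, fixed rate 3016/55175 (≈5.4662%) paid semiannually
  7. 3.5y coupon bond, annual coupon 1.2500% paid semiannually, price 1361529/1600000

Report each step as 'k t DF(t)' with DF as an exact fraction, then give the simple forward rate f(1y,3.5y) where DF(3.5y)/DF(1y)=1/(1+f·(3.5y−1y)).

step 1 [0.5y] zero: DF = P = 49/50 ≈ 0.980000
step 2 [1y] swap r/2=49/3251: DF=(1 − 49/3251·(0.980000))/(1+49/3251) = 4853/5000 ≈ 0.970600
step 3 [1.5y] zero: DF = P = 1843/2000 ≈ 0.921500
step 4 [2y] swap r/2=321/12586: DF=(1 − 321/12586·(0.980000+0.970600+0.921500))/(1+321/12586) = 9037/10000 ≈ 0.903700
step 5 [2.5y] bond c/2=3/80: DF=(854049/800000 − 3/80·(0.980000+0.970600+0.921500+0.903700))/(1+3/80) = 357/400 ≈ 0.892500
step 6 [3y] swap r/2=1508/55175: DF=(1 − 1508/55175·(0.980000+0.970600+0.921500+0.903700+0.892500))/(1+1508/55175) = 2123/2500 ≈ 0.849200
step 7 [3.5y] bond c/2=1/160: DF=(1361529/1600000 − 1/160·(0.980000+0.970600+0.921500+0.903700+0.892500+0.849200))/(1+1/160) = 4057/5000 ≈ 0.811400

1 1/2 49/50
2 1 4853/5000
3 3/2 1843/2000
4 2 9037/10000
5 5/2 357/400
6 3 2123/2500
7 7/2 4057/5000
f(1y,3.5y) = ((4853/5000)/(4057/5000) − 1)/(5/2) = 1592/20285 ≈ 7.8482%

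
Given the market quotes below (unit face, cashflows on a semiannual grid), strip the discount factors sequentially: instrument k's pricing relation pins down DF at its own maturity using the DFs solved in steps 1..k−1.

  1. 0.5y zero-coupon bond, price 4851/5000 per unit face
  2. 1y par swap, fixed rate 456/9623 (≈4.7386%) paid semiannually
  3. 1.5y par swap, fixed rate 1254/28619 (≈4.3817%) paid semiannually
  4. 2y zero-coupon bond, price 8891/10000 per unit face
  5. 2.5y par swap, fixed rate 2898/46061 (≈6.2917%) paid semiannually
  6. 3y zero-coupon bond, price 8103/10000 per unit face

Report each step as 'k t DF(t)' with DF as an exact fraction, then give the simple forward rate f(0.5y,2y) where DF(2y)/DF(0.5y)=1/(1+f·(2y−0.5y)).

1 1/2 4851/5000
2 1 1193/1250
3 3/2 9373/10000
4 2 8891/10000
5 5/2 8551/10000
6 3 8103/10000
f(0.5y,2y) = ((4851/5000)/(8891/10000) − 1)/(3/2) = 1622/26673 ≈ 6.0811%

step 1 [0.5y] zero: DF = P = 4851/5000 ≈ 0.970200
step 2 [1y] swap r/2=228/9623: DF=(1 − 228/9623·(0.970200))/(1+228/9623) = 1193/1250 ≈ 0.954400
step 3 [1.5y] swap r/2=627/28619: DF=(1 − 627/28619·(0.970200+0.954400))/(1+627/28619) = 9373/10000 ≈ 0.937300
step 4 [2y] zero: DF = P = 8891/10000 ≈ 0.889100
step 5 [2.5y] swap r/2=1449/46061: DF=(1 − 1449/46061·(0.970200+0.954400+0.937300+0.889100))/(1+1449/46061) = 8551/10000 ≈ 0.855100
step 6 [3y] zero: DF = P = 8103/10000 ≈ 0.810300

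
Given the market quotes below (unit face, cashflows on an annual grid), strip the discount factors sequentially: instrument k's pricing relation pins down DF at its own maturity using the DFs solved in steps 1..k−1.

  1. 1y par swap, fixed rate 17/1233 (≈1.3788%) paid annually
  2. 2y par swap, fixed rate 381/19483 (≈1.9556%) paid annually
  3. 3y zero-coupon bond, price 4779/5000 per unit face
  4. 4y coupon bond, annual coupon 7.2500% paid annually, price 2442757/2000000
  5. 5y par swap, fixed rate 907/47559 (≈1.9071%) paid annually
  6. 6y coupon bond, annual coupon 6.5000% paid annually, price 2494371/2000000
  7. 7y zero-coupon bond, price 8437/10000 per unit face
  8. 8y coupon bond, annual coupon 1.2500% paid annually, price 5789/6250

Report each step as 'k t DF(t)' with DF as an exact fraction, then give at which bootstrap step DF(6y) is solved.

1 1 1233/1250
2 2 9619/10000
3 3 4779/5000
4 4 377/400
5 5 9093/10000
6 6 1101/1250
7 7 8437/10000
8 8 2087/2500
DF(6y) is solved at step 6

step 1 [1y] swap r/1=17/1233: DF=(1 − 17/1233·(0))/(1+17/1233) = 1233/1250 ≈ 0.986400
step 2 [2y] swap r/1=381/19483: DF=(1 − 381/19483·(0.986400))/(1+381/19483) = 9619/10000 ≈ 0.961900
step 3 [3y] zero: DF = P = 4779/5000 ≈ 0.955800
step 4 [4y] bond c/1=29/400: DF=(2442757/2000000 − 29/400·(0.986400+0.961900+0.955800))/(1+29/400) = 377/400 ≈ 0.942500
step 5 [5y] swap r/1=907/47559: DF=(1 − 907/47559·(0.986400+0.961900+0.955800+0.942500))/(1+907/47559) = 9093/10000 ≈ 0.909300
step 6 [6y] bond c/1=13/200: DF=(2494371/2000000 − 13/200·(0.986400+0.961900+0.955800+0.942500+0.909300))/(1+13/200) = 1101/1250 ≈ 0.880800
step 7 [7y] zero: DF = P = 8437/10000 ≈ 0.843700
step 8 [8y] bond c/1=1/80: DF=(5789/6250 − 1/80·(0.986400+0.961900+0.955800+0.942500+0.909300+0.880800+0.843700))/(1+1/80) = 2087/2500 ≈ 0.834800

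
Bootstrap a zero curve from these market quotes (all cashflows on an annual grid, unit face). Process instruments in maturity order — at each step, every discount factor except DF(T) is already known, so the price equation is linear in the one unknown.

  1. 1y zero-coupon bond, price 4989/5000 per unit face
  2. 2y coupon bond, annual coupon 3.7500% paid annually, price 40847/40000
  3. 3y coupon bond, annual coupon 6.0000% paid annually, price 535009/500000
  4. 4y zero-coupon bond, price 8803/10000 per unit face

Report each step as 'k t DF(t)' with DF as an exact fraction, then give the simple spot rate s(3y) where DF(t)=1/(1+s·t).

step 1 [1y] zero: DF = P = 4989/5000 ≈ 0.997800
step 2 [2y] bond c/1=3/80: DF=(40847/40000 − 3/80·(0.997800))/(1+3/80) = 4741/5000 ≈ 0.948200
step 3 [3y] bond c/1=3/50: DF=(535009/500000 − 3/50·(0.997800+0.948200))/(1+3/50) = 8993/10000 ≈ 0.899300
step 4 [4y] zero: DF = P = 8803/10000 ≈ 0.880300

1 1 4989/5000
2 2 4741/5000
3 3 8993/10000
4 4 8803/10000
s(3y) = (1/(8993/10000) − 1)/(3) = 1007/26979 ≈ 3.7325%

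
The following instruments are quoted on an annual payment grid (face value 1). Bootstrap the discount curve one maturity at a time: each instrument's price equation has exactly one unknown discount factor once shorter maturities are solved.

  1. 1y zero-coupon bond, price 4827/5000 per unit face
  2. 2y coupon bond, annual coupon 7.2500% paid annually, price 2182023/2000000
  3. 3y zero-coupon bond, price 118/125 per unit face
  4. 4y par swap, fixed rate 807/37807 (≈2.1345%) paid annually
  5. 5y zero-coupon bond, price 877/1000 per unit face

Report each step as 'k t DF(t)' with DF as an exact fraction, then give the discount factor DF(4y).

step 1 [1y] zero: DF = P = 4827/5000 ≈ 0.965400
step 2 [2y] bond c/1=29/400: DF=(2182023/2000000 − 29/400·(0.965400))/(1+29/400) = 119/125 ≈ 0.952000
step 3 [3y] zero: DF = P = 118/125 ≈ 0.944000
step 4 [4y] swap r/1=807/37807: DF=(1 − 807/37807·(0.965400+0.952000+0.944000))/(1+807/37807) = 9193/10000 ≈ 0.919300
step 5 [5y] zero: DF = P = 877/1000 ≈ 0.877000

1 1 4827/5000
2 2 119/125
3 3 118/125
4 4 9193/10000
5 5 877/1000
DF(4y) = 9193/10000 ≈ 0.919300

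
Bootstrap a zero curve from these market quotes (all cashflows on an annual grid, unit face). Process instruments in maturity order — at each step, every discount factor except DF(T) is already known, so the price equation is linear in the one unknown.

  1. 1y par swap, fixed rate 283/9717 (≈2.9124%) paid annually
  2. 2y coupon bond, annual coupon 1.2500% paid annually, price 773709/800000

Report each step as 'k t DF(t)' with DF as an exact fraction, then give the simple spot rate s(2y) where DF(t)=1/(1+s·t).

1 1 9717/10000
2 2 1179/1250
s(2y) = (1/(1179/1250) − 1)/(2) = 71/2358 ≈ 3.0110%

step 1 [1y] swap r/1=283/9717: DF=(1 − 283/9717·(0))/(1+283/9717) = 9717/10000 ≈ 0.971700
step 2 [2y] bond c/1=1/80: DF=(773709/800000 − 1/80·(0.971700))/(1+1/80) = 1179/1250 ≈ 0.943200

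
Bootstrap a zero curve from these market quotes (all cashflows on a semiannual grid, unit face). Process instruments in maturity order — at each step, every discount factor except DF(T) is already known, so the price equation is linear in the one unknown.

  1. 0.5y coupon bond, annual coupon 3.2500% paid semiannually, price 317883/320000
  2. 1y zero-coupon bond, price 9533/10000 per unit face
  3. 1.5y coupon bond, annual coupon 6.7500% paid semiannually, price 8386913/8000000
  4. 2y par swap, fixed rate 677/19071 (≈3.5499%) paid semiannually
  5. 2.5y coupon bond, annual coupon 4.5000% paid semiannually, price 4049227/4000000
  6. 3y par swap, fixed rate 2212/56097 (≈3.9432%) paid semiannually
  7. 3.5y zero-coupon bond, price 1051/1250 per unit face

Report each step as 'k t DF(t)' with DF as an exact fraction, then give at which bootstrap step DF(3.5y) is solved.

step 1 [0.5y] bond c/2=13/800: DF=(317883/320000 − 13/800·(0))/(1+13/800) = 391/400 ≈ 0.977500
step 2 [1y] zero: DF = P = 9533/10000 ≈ 0.953300
step 3 [1.5y] bond c/2=27/800: DF=(8386913/8000000 − 27/800·(0.977500+0.953300))/(1+27/800) = 9511/10000 ≈ 0.951100
step 4 [2y] swap r/2=677/38142: DF=(1 − 677/38142·(0.977500+0.953300+0.951100))/(1+677/38142) = 9323/10000 ≈ 0.932300
step 5 [2.5y] bond c/2=9/400: DF=(4049227/4000000 − 9/400·(0.977500+0.953300+0.951100+0.932300))/(1+9/400) = 9061/10000 ≈ 0.906100
step 6 [3y] swap r/2=1106/56097: DF=(1 − 1106/56097·(0.977500+0.953300+0.951100+0.932300+0.906100))/(1+1106/56097) = 4447/5000 ≈ 0.889400
step 7 [3.5y] zero: DF = P = 1051/1250 ≈ 0.840800

1 1/2 391/400
2 1 9533/10000
3 3/2 9511/10000
4 2 9323/10000
5 5/2 9061/10000
6 3 4447/5000
7 7/2 1051/1250
DF(3.5y) is solved at step 7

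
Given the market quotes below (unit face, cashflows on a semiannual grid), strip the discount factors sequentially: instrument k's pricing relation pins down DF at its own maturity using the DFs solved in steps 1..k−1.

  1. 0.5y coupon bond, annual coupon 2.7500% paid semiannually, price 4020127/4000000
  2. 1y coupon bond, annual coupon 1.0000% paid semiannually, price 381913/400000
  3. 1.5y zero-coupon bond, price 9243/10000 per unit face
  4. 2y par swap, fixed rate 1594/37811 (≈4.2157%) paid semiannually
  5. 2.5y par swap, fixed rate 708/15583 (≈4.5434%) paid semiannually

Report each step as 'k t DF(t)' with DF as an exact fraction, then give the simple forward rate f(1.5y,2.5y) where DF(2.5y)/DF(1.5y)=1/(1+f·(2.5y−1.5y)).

1 1/2 4957/5000
2 1 9451/10000
3 3/2 9243/10000
4 2 9203/10000
5 5/2 4469/5000
f(1.5y,2.5y) = ((9243/10000)/(4469/5000) − 1)/(1) = 305/8938 ≈ 3.4124%

step 1 [0.5y] bond c/2=11/800: DF=(4020127/4000000 − 11/800·(0))/(1+11/800) = 4957/5000 ≈ 0.991400
step 2 [1y] bond c/2=1/200: DF=(381913/400000 − 1/200·(0.991400))/(1+1/200) = 9451/10000 ≈ 0.945100
step 3 [1.5y] zero: DF = P = 9243/10000 ≈ 0.924300
step 4 [2y] swap r/2=797/37811: DF=(1 − 797/37811·(0.991400+0.945100+0.924300))/(1+797/37811) = 9203/10000 ≈ 0.920300
step 5 [2.5y] swap r/2=354/15583: DF=(1 − 354/15583·(0.991400+0.945100+0.924300+0.920300))/(1+354/15583) = 4469/5000 ≈ 0.893800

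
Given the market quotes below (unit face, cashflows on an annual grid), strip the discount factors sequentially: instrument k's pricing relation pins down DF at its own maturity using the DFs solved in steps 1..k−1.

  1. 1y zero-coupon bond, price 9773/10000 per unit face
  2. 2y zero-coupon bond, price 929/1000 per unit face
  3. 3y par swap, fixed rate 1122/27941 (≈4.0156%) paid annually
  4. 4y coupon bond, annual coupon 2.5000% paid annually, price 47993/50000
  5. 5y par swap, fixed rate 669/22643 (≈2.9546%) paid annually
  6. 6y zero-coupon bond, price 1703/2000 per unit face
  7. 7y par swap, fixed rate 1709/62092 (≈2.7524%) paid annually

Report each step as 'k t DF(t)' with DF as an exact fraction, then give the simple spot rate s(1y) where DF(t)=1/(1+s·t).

step 1 [1y] zero: DF = P = 9773/10000 ≈ 0.977300
step 2 [2y] zero: DF = P = 929/1000 ≈ 0.929000
step 3 [3y] swap r/1=1122/27941: DF=(1 − 1122/27941·(0.977300+0.929000))/(1+1122/27941) = 4439/5000 ≈ 0.887800
step 4 [4y] bond c/1=1/40: DF=(47993/50000 − 1/40·(0.977300+0.929000+0.887800))/(1+1/40) = 8683/10000 ≈ 0.868300
step 5 [5y] swap r/1=669/22643: DF=(1 − 669/22643·(0.977300+0.929000+0.887800+0.868300))/(1+669/22643) = 4331/5000 ≈ 0.866200
step 6 [6y] zero: DF = P = 1703/2000 ≈ 0.851500
step 7 [7y] swap r/1=1709/62092: DF=(1 − 1709/62092·(0.977300+0.929000+0.887800+0.868300+0.866200+0.851500))/(1+1709/62092) = 8291/10000 ≈ 0.829100

1 1 9773/10000
2 2 929/1000
3 3 4439/5000
4 4 8683/10000
5 5 4331/5000
6 6 1703/2000
7 7 8291/10000
s(1y) = (1/(9773/10000) − 1)/(1) = 227/9773 ≈ 2.3227%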